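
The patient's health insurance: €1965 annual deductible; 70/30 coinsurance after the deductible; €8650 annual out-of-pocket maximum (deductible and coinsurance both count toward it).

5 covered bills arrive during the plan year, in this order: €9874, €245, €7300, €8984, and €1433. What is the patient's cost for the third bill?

€2190

Bill 1, €9874: deductible takes €1965, €7909 remains; coinsurance €7909 × 30% = €2372.70. Patient pays €4337.70; OOP now €4337.70.
Bill 2, €245: 30% coinsurance on €245 = €73.50. Cost to patient: €73.50. OOP to date €4411.20.
Bill 3, €7300: deductible already satisfied, so patient's share is 30% × €7300 = €2190. Cost to patient: €2190. OOP to date €6601.20.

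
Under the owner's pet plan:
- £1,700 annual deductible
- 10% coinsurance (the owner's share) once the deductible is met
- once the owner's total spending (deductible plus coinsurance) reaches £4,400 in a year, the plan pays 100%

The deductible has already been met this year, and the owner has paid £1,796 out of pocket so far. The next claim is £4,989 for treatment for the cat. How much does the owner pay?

£498.90

With the deductible met, the entire £4,989 is subject to coinsurance.
10% of £4,989 = £498.90 falls to the owner.
Total out-of-pocket so far would be £1,796 + £498.90 = £2,294.90, below the £4,400 cap — no reduction.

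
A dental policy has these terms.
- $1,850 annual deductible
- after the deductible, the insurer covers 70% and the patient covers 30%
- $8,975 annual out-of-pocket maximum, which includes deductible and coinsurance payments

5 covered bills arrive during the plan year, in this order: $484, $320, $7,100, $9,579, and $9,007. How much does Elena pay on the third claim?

#1 ($484): all of it applies to the deductible. Patient owes $484 (running OOP $484).
#2 ($320): all of it applies to the deductible. Cost to patient: $320. OOP to date $804.
#3 ($7,100): deductible takes $1,046, $6,054 remains; coinsurance $6,054 × 30% = $1,816.20. Patient pays $2,862.20; OOP now $3,666.20.

$2,862.20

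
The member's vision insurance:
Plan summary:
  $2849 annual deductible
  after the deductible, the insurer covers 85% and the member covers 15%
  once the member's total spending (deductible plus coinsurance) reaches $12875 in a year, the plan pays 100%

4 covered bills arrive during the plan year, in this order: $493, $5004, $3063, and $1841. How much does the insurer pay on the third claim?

Bill 1, $493: all of it applies to the deductible. Cost to member: $493. OOP to date $493. Insurer: $493 − $493 = $0.
Bill 2, $5004: $2356 finishes the deductible; $2648 goes to coinsurance; member's 15% is $397.20. Member pays $2753.20; OOP now $3246.20. Plan pays $5004 − $2753.20 = $2250.80.
Bill 3, $3063: deductible already satisfied, so member's share is 15% × $3063 = $459.45. Member owes $459.45 (running OOP $3705.65). Insurer: $3063 − $459.45 = $2603.55.

$2603.55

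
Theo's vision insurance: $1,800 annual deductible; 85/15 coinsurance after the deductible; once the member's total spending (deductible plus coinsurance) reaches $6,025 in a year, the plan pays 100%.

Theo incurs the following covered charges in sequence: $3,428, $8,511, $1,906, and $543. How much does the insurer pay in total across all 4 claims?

$10,699.80

Claim 1 — $3,428: $1,800 finishes the deductible; $1,628 goes to coinsurance; member's 15% is $244.20. Member pays $2,044.20; OOP now $2,044.20. Insurer: $3,428 − $2,044.20 = $1,383.80.
Claim 2 — $8,511: 15% coinsurance on $8,511 = $1,276.65. Member pays $1,276.65; OOP now $3,320.85. Plan pays $8,511 − $1,276.65 = $7,234.35.
Claim 3 — $1,906: deductible already satisfied, so member's share is 15% × $1,906 = $285.90. Member pays $285.90; OOP now $3,606.75. Plan pays $1,906 − $285.90 = $1,620.10.
Claim 4 — $543: 15% coinsurance on $543 = $81.45. Cost to member: $81.45. OOP to date $3,688.20. Insurer: $543 − $81.45 = $461.55.
Insurer total: $1,383.80 + $7,234.35 + $1,620.10 + $461.55 = $10,699.80.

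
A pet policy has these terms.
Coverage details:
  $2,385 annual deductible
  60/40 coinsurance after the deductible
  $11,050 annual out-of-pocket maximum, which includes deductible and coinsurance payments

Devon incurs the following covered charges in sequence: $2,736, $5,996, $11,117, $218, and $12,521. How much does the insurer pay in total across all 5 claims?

$21,538

Bill 1, $2,736: $2,385 finishes the deductible; $351 goes to coinsurance; 40% of $351 = $140.40. Owner pays $2,525.40; OOP now $2,525.40. Insurer: $2,736 − $2,525.40 = $210.60.
Bill 2, $5,996: 40% coinsurance on $5,996 = $2,398.40. Cost to owner: $2,398.40. OOP to date $4,923.80. Plan pays $5,996 − $2,398.40 = $3,597.60.
Bill 3, $11,117: 40% coinsurance on $11,117 = $4,446.80. Cost to owner: $4,446.80. OOP to date $9,370.60. Plan pays $11,117 − $4,446.80 = $6,670.20.
Bill 4, $218: deductible met; 40% of $218 = $87.20. Cost to owner: $87.20. OOP to date $9,457.80. Plan pays $218 − $87.20 = $130.80.
Bill 5, $12,521: deductible already satisfied, so owner's share is 40% × $12,521 = $5,008.40. OOP would hit $14,466.20 > $11,050, so the cap limits the owner to $11,050 − $9,457.80 = $1,592.20. Insurer: $12,521 − $1,592.20 = $10,928.80.
Insurer total: $210.60 + $3,597.60 + $6,670.20 + $130.80 + $10,928.80 = $21,538.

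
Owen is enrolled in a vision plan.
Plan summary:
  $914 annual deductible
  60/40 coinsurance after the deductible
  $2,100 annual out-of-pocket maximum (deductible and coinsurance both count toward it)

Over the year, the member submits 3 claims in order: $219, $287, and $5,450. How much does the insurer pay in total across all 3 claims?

#1 ($219): all of it applies to the deductible. Member owes $219 (running OOP $219). Insurer: $219 − $219 = $0.
#2 ($287): all of it applies to the deductible. Member pays $287; OOP now $506. Plan pays $287 − $287 = $0.
#3 ($5,450): deductible takes $408, $5,042 remains; member's 40% is $2,016.80. Claim cost before the cap: $408 + $2,016.80 = $2,424.80. That would push OOP to $2,930.80, over the $2,100 cap, so member pays $2,100 − $506 = $1,594. Insurer: $5,450 − $1,594 = $3,856.
Insurer total = bills − member's total = $5,956 − $2,100 = $3,856.

$3,856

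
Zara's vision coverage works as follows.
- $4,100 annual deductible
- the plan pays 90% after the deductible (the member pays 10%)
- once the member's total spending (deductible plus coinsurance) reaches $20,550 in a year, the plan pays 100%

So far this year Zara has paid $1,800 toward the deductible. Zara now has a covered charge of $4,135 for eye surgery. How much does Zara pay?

$2,483.50

$1,800 of the $4,100 deductible is already met, leaving $2,300.
That leaves $4,135 − $2,300 = $1,835 for coinsurance.
Member's 10% share of $1,835 is $183.50.
So the member owes $2,300 + $183.50 = $2,483.50 before any cap.
Year-to-date out-of-pocket becomes $1,800 + $2,483.50 = $4,283.50, still under the $20,550 maximum, so no cap applies.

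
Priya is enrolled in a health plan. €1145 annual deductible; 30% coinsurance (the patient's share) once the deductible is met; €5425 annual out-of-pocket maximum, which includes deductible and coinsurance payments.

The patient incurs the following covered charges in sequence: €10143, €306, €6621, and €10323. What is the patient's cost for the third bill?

€1488.80

Bill 1, €10143: deductible takes €1145, €8998 remains; patient's 30% is €2699.40. Patient pays €3844.40; OOP now €3844.40.
Bill 2, €306: 30% coinsurance on €306 = €91.80. Patient owes €91.80 (running OOP €3936.20).
Bill 3, €6621: deductible already satisfied, so patient's share is 30% × €6621 = €1986.30. That would push OOP to €5922.50, over the €5425 cap, so patient pays €5425 − €3936.20 = €1488.80.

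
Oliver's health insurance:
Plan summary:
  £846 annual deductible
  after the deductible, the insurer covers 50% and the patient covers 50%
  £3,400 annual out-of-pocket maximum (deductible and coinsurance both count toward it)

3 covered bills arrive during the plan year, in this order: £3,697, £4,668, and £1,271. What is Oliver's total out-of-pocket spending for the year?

Claim 1 (£3,697): £846 finishes the deductible; £2,851 goes to coinsurance; coinsurance £2,851 × 50% = £1,425.50. Patient pays £2,271.50; OOP now £2,271.50.
Claim 2 (£4,668): deductible met; 50% of £4,668 = £2,334. That would push OOP to £4,605.50, over the £3,400 cap, so patient pays £3,400 − £2,271.50 = £1,128.50.
Claim 3 (£1,271): 50% coinsurance on £1,271 = £635.50. OOP would hit £4,035.50 > £3,400, so the cap limits the patient to £3,400 − £3,400 = £0.
Summing the patient's payments: £2,271.50 + £1,128.50 + £0 = £3,400.

£3,400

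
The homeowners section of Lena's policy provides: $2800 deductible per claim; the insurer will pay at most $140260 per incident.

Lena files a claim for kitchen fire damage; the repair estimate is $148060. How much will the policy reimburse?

$140260

After the deductible, $148060 − $2800 = $145260 remains.
The $140260 per-incident cap binds; insurer pays $140260.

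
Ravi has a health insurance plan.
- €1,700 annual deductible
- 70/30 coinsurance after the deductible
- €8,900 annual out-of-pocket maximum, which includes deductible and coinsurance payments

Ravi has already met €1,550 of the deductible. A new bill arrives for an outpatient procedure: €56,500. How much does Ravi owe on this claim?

€7,350

Deductible still to meet: €1,700 − €1,550 = €150.
That leaves €56,500 − €150 = €56,350 for coinsurance.
Patient's 30% share of €56,350 is €16,905.
Patient responsibility before any cap: €150 + €16,905 = €17,055.
Adding €17,055 to the €1,550 already spent would give €18,605, which exceeds the €8,900 cap; the patient pays just €8,900 − €1,550 = €7,350.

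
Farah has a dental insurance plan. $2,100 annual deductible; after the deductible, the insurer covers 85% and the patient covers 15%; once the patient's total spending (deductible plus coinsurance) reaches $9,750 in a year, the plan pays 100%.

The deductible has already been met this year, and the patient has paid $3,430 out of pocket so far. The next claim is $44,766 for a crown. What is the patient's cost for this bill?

$6,320

The deductible is already satisfied, so the full bill goes to coinsurance.
Patient's 15% share of $44,766 is $6,714.90.
That would bring total out-of-pocket to $10,144.90, past the $9,750 cap. The patient is capped at $9,750 − $3,430 = $6,320 on this claim.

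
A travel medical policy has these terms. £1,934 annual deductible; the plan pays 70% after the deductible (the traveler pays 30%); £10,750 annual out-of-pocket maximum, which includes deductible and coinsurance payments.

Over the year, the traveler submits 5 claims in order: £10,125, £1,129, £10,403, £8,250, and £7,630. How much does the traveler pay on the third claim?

Claim 1 — £10,125: £1,934 to deductible, leaving £8,191; traveler's 30% is £2,457.30. Traveler pays £4,391.30; OOP now £4,391.30.
Claim 2 — £1,129: deductible met; 30% of £1,129 = £338.70. Traveler owes £338.70 (running OOP £4,730).
Claim 3 — £10,403: deductible met; 30% of £10,403 = £3,120.90. Traveler owes £3,120.90 (running OOP £7,850.90).

£3,120.90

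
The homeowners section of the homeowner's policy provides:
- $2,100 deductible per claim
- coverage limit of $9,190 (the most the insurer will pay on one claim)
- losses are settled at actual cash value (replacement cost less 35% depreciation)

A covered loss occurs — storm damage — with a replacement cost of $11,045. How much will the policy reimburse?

$5,079.25

Actual cash value after 35% depreciation: $11,045 × 65% = $7,179.25.
Less the $2,100 deductible: $7,179.25 − $2,100 = $5,079.25.
$5,079.25 is within the $9,190 limit, so the insurer pays $5,079.25.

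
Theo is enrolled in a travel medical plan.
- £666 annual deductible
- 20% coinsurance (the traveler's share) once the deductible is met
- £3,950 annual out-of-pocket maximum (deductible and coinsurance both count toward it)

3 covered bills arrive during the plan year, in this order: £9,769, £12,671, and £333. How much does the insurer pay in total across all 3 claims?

#1 (£9,769): deductible takes £666, £9,103 remains; 20% of £9,103 = £1,820.60. Traveler pays £2,486.60; OOP now £2,486.60. Insurer: £9,769 − £2,486.60 = £7,282.40.
#2 (£12,671): 20% coinsurance on £12,671 = £2,534.20. OOP would hit £5,020.80 > £3,950, so the cap limits the traveler to £3,950 − £2,486.60 = £1,463.40. Insurer: £12,671 − £1,463.40 = £11,207.60.
#3 (£333): deductible already satisfied, so traveler's share is 20% × £333 = £66.60. Adding that to £3,950 gives £4,016.60, past the £3,950 cap; traveler pays only £3,950 − £3,950 = £0. Insurer: £333 − £0 = £333.
Insurer total = bills − traveler's total = £22,773 − £3,950 = £18,823.

£18,823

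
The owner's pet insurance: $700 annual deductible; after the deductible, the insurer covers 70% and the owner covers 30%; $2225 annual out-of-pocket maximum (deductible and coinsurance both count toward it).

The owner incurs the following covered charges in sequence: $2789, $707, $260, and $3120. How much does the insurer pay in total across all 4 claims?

Bill 1, $2789: deductible takes $700, $2089 remains; 30% of $2089 = $626.70. Owner pays $1326.70; OOP now $1326.70. Plan pays $2789 − $1326.70 = $1462.30.
Bill 2, $707: deductible already satisfied, so owner's share is 30% × $707 = $212.10. Owner pays $212.10; OOP now $1538.80. Insurer: $707 − $212.10 = $494.90.
Bill 3, $260: 30% coinsurance on $260 = $78. Cost to owner: $78. OOP to date $1616.80. Insurer: $260 − $78 = $182.
Bill 4, $3120: deductible already satisfied, so owner's share is 30% × $3120 = $936. OOP would hit $2552.80 > $2225, so the cap limits the owner to $2225 − $1616.80 = $608.20. Plan pays $3120 − $608.20 = $2511.80.
Insurer total: $1462.30 + $494.90 + $182 + $2511.80 = $4651.

$4651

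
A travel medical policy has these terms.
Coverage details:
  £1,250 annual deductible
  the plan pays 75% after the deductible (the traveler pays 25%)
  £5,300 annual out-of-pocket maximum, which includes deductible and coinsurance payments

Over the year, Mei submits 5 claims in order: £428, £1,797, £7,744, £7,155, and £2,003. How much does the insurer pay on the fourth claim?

#1 (£428): fully absorbed by the deductible. Traveler owes £428 (running OOP £428). Plan pays £428 − £428 = £0.
#2 (£1,797): £822 to deductible, leaving £975; 25% of £975 = £243.75. Traveler owes £1,065.75 (running OOP £1,493.75). Plan pays £1,797 − £1,065.75 = £731.25.
#3 (£7,744): deductible met; 25% of £7,744 = £1,936. Traveler owes £1,936 (running OOP £3,429.75). Plan pays £7,744 − £1,936 = £5,808.
#4 (£7,155): 25% coinsurance on £7,155 = £1,788.75. Traveler owes £1,788.75 (running OOP £5,218.50). Insurer: £7,155 − £1,788.75 = £5,366.25.

£5,366.25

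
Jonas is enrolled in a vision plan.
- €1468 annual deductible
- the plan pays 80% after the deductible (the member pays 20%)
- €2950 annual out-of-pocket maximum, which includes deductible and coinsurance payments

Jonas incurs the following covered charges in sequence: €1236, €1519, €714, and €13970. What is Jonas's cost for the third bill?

€142.80

Claim 1 — €1236: entire amount goes to the deductible. Cost to member: €1236. OOP to date €1236.
Claim 2 — €1519: deductible takes €232, €1287 remains; coinsurance €1287 × 20% = €257.40. Cost to member: €489.40. OOP to date €1725.40.
Claim 3 — €714: deductible met; 20% of €714 = €142.80. Cost to member: €142.80. OOP to date €1868.20.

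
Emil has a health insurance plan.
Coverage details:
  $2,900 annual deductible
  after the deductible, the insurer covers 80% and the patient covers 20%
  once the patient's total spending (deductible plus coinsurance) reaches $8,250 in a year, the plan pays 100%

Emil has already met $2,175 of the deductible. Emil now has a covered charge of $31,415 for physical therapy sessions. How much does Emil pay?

$6,075

Deductible still to meet: $2,900 − $2,175 = $725.
That leaves $31,415 − $725 = $30,690 for coinsurance.
Coinsurance: $30,690 × 20% = $6,138.
Patient responsibility before any cap: $725 + $6,138 = $6,863.
Year-to-date out-of-pocket would reach $2,175 + $6,863 = $9,038, above the $8,250 maximum, so the patient pays only $8,250 − $2,175 = $6,075.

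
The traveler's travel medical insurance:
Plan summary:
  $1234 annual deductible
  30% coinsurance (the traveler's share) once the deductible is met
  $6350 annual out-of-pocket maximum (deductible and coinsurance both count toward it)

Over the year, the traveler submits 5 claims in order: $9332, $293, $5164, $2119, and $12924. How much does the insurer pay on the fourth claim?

$1483.30

Claim 1 ($9332): $1234 to deductible, leaving $8098; coinsurance $8098 × 30% = $2429.40. Traveler owes $3663.40 (running OOP $3663.40). Plan pays $9332 − $3663.40 = $5668.60.
Claim 2 ($293): deductible already satisfied, so traveler's share is 30% × $293 = $87.90. Traveler owes $87.90 (running OOP $3751.30). Insurer: $293 − $87.90 = $205.10.
Claim 3 ($5164): deductible already satisfied, so traveler's share is 30% × $5164 = $1549.20. Traveler owes $1549.20 (running OOP $5300.50). Plan pays $5164 − $1549.20 = $3614.80.
Claim 4 ($2119): deductible met; 30% of $2119 = $635.70. Traveler pays $635.70; OOP now $5936.20. Plan pays $2119 − $635.70 = $1483.30.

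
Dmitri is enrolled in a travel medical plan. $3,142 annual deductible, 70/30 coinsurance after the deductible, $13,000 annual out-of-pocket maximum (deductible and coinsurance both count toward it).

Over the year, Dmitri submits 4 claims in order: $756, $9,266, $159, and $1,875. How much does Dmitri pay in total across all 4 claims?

$5,816.20

Bill 1, $756: entire amount goes to the deductible. Cost to traveler: $756. OOP to date $756.
Bill 2, $9,266: deductible takes $2,386, $6,880 remains; 30% of $6,880 = $2,064. Traveler pays $4,450; OOP now $5,206.
Bill 3, $159: 30% coinsurance on $159 = $47.70. Cost to traveler: $47.70. OOP to date $5,253.70.
Bill 4, $1,875: 30% coinsurance on $1,875 = $562.50. Traveler pays $562.50; OOP now $5,816.20.
Summing the traveler's payments: $756 + $4,450 + $47.70 + $562.50 = $5,816.20.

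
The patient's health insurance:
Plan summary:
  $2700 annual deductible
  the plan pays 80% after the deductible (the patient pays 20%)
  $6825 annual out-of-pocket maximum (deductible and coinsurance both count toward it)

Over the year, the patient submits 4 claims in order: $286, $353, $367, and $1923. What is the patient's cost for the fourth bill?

Bill 1, $286: fully absorbed by the deductible. Patient pays $286; OOP now $286.
Bill 2, $353: fully absorbed by the deductible. Cost to patient: $353. OOP to date $639.
Bill 3, $367: all of it applies to the deductible. Patient owes $367 (running OOP $1006).
Bill 4, $1923: $1694 finishes the deductible; $229 goes to coinsurance; 20% of $229 = $45.80. Cost to patient: $1739.80. OOP to date $2745.80.

$1739.80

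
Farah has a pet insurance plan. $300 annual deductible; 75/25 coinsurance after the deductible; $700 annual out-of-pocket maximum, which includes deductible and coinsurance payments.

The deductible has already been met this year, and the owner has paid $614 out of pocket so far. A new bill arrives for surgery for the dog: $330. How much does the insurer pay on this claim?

$247.50

The deductible is already satisfied, so the full bill goes to coinsurance.
Coinsurance: $330 × 25% = $82.50.
Cumulative spending $614 + $82.50 = $696.50 stays under the $700 maximum.
Insurer pays the balance: $330 − $82.50 = $247.50.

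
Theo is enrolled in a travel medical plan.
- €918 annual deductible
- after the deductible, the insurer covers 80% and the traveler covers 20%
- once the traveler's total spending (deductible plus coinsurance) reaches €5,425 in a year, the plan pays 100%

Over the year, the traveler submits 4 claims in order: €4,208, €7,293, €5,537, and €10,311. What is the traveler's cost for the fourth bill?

Claim 1 (€4,208): €918 to deductible, leaving €3,290; coinsurance €3,290 × 20% = €658. Traveler pays €1,576; OOP now €1,576.
Claim 2 (€7,293): deductible met; 20% of €7,293 = €1,458.60. Traveler pays €1,458.60; OOP now €3,034.60.
Claim 3 (€5,537): 20% coinsurance on €5,537 = €1,107.40. Cost to traveler: €1,107.40. OOP to date €4,142.
Claim 4 (€10,311): deductible already satisfied, so traveler's share is 20% × €10,311 = €2,062.20. OOP would hit €6,204.20 > €5,425, so the cap limits the traveler to €5,425 − €4,142 = €1,283.

€1,283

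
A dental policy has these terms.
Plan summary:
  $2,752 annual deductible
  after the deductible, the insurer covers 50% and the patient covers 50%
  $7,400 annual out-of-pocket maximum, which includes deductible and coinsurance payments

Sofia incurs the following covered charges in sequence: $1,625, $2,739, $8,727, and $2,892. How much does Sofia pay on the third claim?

$3,842

Claim 1 ($1,625): fully absorbed by the deductible. Patient owes $1,625 (running OOP $1,625).
Claim 2 ($2,739): $1,127 finishes the deductible; $1,612 goes to coinsurance; 50% of $1,612 = $806. Patient pays $1,933; OOP now $3,558.
Claim 3 ($8,727): 50% coinsurance on $8,727 = $4,363.50. OOP would hit $7,921.50 > $7,400, so the cap limits the patient to $7,400 − $3,558 = $3,842.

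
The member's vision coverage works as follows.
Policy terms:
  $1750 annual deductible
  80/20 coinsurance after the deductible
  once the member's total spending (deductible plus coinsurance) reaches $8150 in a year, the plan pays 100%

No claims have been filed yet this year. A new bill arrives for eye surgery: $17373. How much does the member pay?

$4874.60

The full $1750 deductible is still open; $1750 of this bill applies to it.
That leaves $17373 − $1750 = $15623 for coinsurance.
20% of $15623 = $3124.60 falls to the member.
Member responsibility before any cap: $1750 + $3124.60 = $4874.60.
Total out-of-pocket so far would be $0 + $4874.60 = $4874.60, below the $8150 cap — no reduction.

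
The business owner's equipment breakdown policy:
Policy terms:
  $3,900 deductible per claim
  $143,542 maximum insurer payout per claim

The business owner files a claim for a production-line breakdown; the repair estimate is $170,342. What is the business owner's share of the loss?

Subtract the deductible: $170,342 − $3,900 = $166,442.
The $143,542 per-incident cap binds; insurer pays $143,542.
Business owner's share is the uncovered remainder: $170,342 − $143,542 = $26,800.

$26,800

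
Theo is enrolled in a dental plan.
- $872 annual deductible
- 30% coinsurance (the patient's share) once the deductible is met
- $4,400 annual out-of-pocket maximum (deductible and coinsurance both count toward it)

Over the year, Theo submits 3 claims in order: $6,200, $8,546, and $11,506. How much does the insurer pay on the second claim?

#1 ($6,200): deductible takes $872, $5,328 remains; patient's 30% is $1,598.40. Patient owes $2,470.40 (running OOP $2,470.40). Plan pays $6,200 − $2,470.40 = $3,729.60.
#2 ($8,546): 30% coinsurance on $8,546 = $2,563.80. That would push OOP to $5,034.20, over the $4,400 cap, so patient pays $4,400 − $2,470.40 = $1,929.60. Plan pays $8,546 − $1,929.60 = $6,616.40.

$6,616.40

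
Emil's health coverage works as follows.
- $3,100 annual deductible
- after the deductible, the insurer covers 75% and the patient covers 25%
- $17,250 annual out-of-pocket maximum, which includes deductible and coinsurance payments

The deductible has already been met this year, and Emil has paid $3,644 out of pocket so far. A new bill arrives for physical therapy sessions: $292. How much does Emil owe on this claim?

With the deductible met, the entire $292 is subject to coinsurance.
Patient's 25% share of $292 is $73.
Total out-of-pocket so far would be $3,644 + $73 = $3,717, below the $17,250 cap — no reduction.

$73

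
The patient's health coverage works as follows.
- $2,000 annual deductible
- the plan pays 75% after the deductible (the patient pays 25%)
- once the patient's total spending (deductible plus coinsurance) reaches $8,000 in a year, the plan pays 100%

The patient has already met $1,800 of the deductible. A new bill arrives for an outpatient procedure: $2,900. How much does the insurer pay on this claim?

$1,800 of the $2,000 deductible is already met, leaving $200.
The remaining $2,700 (= $2,900 − $200) moves to coinsurance.
Coinsurance: $2,700 × 25% = $675.
So the patient owes $200 + $675 = $875 before any cap.
Total out-of-pocket so far would be $1,800 + $875 = $2,675, below the $8,000 cap — no reduction.
The insurer covers the remainder: $2,900 − $875 = $2,025.

$2,025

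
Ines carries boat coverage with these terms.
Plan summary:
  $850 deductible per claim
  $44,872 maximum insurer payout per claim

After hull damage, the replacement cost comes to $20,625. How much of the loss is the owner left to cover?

$850

After the deductible, $20,625 − $850 = $19,775 remains.
$19,775 ≤ $44,872, so the limit doesn't bind; insurer pays $19,775.
Out of pocket: $20,625 − $19,775 = $850.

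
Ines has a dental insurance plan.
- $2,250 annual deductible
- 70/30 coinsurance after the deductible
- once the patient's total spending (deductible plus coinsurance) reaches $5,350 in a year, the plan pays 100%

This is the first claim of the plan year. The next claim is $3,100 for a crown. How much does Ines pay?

The full $2,250 deductible is still open; $2,250 of this bill applies to it.
That leaves $3,100 − $2,250 = $850 for coinsurance.
Patient's 30% share of $850 is $255.
Patient responsibility before any cap: $2,250 + $255 = $2,505.
Cumulative spending $0 + $2,505 = $2,505 stays under the $5,350 maximum.

$2,505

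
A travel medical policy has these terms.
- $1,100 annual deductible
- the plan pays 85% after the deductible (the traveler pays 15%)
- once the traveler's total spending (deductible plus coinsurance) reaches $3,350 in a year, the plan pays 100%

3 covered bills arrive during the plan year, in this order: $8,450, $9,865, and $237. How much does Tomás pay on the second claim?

$1,147.50

Bill 1, $8,450: $1,100 to deductible, leaving $7,350; traveler's 15% is $1,102.50. Traveler owes $2,202.50 (running OOP $2,202.50).
Bill 2, $9,865: deductible already satisfied, so traveler's share is 15% × $9,865 = $1,479.75. That would push OOP to $3,682.25, over the $3,350 cap, so traveler pays $3,350 − $2,202.50 = $1,147.50.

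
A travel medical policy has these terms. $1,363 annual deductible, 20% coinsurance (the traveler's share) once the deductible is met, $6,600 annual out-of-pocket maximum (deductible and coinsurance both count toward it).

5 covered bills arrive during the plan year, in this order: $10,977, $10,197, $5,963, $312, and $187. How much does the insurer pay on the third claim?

#1 ($10,977): deductible takes $1,363, $9,614 remains; traveler's 20% is $1,922.80. Cost to traveler: $3,285.80. OOP to date $3,285.80. Plan pays $10,977 − $3,285.80 = $7,691.20.
#2 ($10,197): deductible already satisfied, so traveler's share is 20% × $10,197 = $2,039.40. Traveler pays $2,039.40; OOP now $5,325.20. Plan pays $10,197 − $2,039.40 = $8,157.60.
#3 ($5,963): deductible already satisfied, so traveler's share is 20% × $5,963 = $1,192.60. Traveler owes $1,192.60 (running OOP $6,517.80). Plan pays $5,963 − $1,192.60 = $4,770.40.

$4,770.40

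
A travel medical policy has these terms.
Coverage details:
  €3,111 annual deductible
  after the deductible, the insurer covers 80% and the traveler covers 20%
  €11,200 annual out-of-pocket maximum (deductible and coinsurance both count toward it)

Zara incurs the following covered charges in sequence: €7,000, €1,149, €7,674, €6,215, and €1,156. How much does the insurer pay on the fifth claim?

€924.80

#1 (€7,000): €3,111 to deductible, leaving €3,889; 20% of €3,889 = €777.80. Traveler owes €3,888.80 (running OOP €3,888.80). Plan pays €7,000 − €3,888.80 = €3,111.20.
#2 (€1,149): deductible met; 20% of €1,149 = €229.80. Traveler pays €229.80; OOP now €4,118.60. Plan pays €1,149 − €229.80 = €919.20.
#3 (€7,674): deductible already satisfied, so traveler's share is 20% × €7,674 = €1,534.80. Cost to traveler: €1,534.80. OOP to date €5,653.40. Insurer: €7,674 − €1,534.80 = €6,139.20.
#4 (€6,215): deductible met; 20% of €6,215 = €1,243. Cost to traveler: €1,243. OOP to date €6,896.40. Plan pays €6,215 − €1,243 = €4,972.
#5 (€1,156): 20% coinsurance on €1,156 = €231.20. Traveler pays €231.20; OOP now €7,127.60. Plan pays €1,156 − €231.20 = €924.80.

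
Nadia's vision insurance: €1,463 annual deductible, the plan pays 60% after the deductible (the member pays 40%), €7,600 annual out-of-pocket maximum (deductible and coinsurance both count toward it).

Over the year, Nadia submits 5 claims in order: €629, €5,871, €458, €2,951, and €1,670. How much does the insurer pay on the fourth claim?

Bill 1, €629: entire amount goes to the deductible. Member owes €629 (running OOP €629). Insurer: €629 − €629 = €0.
Bill 2, €5,871: €834 finishes the deductible; €5,037 goes to coinsurance; member's 40% is €2,014.80. Cost to member: €2,848.80. OOP to date €3,477.80. Insurer: €5,871 − €2,848.80 = €3,022.20.
Bill 3, €458: 40% coinsurance on €458 = €183.20. Cost to member: €183.20. OOP to date €3,661. Plan pays €458 − €183.20 = €274.80.
Bill 4, €2,951: 40% coinsurance on €2,951 = €1,180.40. Member pays €1,180.40; OOP now €4,841.40. Insurer: €2,951 − €1,180.40 = €1,770.60.

€1,770.60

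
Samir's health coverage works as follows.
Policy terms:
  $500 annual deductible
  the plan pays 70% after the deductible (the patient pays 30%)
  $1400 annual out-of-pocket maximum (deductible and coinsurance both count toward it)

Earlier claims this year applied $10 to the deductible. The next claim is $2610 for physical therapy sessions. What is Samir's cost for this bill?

Deductible still to meet: $500 − $10 = $490.
The remaining $2120 (= $2610 − $490) moves to coinsurance.
Patient's 30% share of $2120 is $636.
So the patient owes $490 + $636 = $1126 before any cap.
Total out-of-pocket so far would be $10 + $1126 = $1136, below the $1400 cap — no reduction.

$1126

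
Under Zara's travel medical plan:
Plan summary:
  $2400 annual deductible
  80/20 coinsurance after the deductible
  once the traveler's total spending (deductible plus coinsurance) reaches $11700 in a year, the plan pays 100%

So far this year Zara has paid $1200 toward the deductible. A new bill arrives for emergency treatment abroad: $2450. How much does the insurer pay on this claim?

Deductible still to meet: $2400 − $1200 = $1200.
After the $1200 deductible portion, $2450 − $1200 = $1250 is subject to coinsurance.
20% of $1250 = $250 falls to the traveler.
Traveler responsibility before any cap: $1200 + $250 = $1450.
Total out-of-pocket so far would be $1200 + $1450 = $2650, below the $11700 cap — no reduction.
The plan picks up $2450 − $1450 = $1000.

$1000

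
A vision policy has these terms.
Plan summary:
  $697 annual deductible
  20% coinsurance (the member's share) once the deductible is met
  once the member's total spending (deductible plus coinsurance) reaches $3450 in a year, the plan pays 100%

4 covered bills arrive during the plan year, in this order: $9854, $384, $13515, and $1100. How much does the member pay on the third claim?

$844.80

Claim 1 ($9854): $697 finishes the deductible; $9157 goes to coinsurance; coinsurance $9157 × 20% = $1831.40. Member owes $2528.40 (running OOP $2528.40).
Claim 2 ($384): 20% coinsurance on $384 = $76.80. Member pays $76.80; OOP now $2605.20.
Claim 3 ($13515): deductible already satisfied, so member's share is 20% × $13515 = $2703. Adding that to $2605.20 gives $5308.20, past the $3450 cap; member pays only $3450 − $2605.20 = $844.80.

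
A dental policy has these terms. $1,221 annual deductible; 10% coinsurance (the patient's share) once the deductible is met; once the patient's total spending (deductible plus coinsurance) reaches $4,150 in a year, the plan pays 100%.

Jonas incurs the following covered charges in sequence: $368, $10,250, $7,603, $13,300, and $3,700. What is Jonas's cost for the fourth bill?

#1 ($368): entire amount goes to the deductible. Patient owes $368 (running OOP $368).
#2 ($10,250): deductible takes $853, $9,397 remains; patient's 10% is $939.70. Patient owes $1,792.70 (running OOP $2,160.70).
#3 ($7,603): deductible already satisfied, so patient's share is 10% × $7,603 = $760.30. Cost to patient: $760.30. OOP to date $2,921.
#4 ($13,300): 10% coinsurance on $13,300 = $1,330. Adding that to $2,921 gives $4,251, past the $4,150 cap; patient pays only $4,150 − $2,921 = $1,229.

$1,229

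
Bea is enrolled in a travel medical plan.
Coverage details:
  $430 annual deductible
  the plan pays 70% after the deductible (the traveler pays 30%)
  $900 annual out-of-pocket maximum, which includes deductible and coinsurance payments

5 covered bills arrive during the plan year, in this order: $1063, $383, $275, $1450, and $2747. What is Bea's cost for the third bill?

$82.50

Claim 1 ($1063): deductible takes $430, $633 remains; traveler's 30% is $189.90. Traveler pays $619.90; OOP now $619.90.
Claim 2 ($383): deductible already satisfied, so traveler's share is 30% × $383 = $114.90. Traveler pays $114.90; OOP now $734.80.
Claim 3 ($275): deductible met; 30% of $275 = $82.50. Cost to traveler: $82.50. OOP to date $817.30.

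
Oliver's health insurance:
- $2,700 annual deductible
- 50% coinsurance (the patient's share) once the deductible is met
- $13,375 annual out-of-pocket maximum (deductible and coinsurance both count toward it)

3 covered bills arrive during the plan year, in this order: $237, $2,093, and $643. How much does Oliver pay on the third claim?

$506.50

#1 ($237): fully absorbed by the deductible. Patient owes $237 (running OOP $237).
#2 ($2,093): fully absorbed by the deductible. Patient owes $2,093 (running OOP $2,330).
#3 ($643): $370 finishes the deductible; $273 goes to coinsurance; 50% of $273 = $136.50. Patient owes $506.50 (running OOP $2,836.50).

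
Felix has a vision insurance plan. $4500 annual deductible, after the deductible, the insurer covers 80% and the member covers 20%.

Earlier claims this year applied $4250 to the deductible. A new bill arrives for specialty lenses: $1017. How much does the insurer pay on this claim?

$4250 of the $4500 deductible is already met, leaving $250.
The remaining $767 (= $1017 − $250) moves to coinsurance.
Coinsurance: $767 × 20% = $153.40.
So the member owes $250 + $153.40 = $403.40.
Insurer pays the balance: $1017 − $403.40 = $613.60.

$613.60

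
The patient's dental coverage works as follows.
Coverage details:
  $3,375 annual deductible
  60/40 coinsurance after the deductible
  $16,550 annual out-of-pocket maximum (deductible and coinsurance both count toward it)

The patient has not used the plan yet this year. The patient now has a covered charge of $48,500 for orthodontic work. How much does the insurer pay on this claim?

$31,950

Deductible not yet touched, so the first $3,375 of the bill goes to the deductible.
The remaining $45,125 (= $48,500 − $3,375) moves to coinsurance.
Patient's 40% share of $45,125 is $18,050.
So the patient owes $3,375 + $18,050 = $21,425 before any cap.
Adding $21,425 to the $0 already spent would give $21,425, which exceeds the $16,550 cap; the patient pays just $16,550 − $0 = $16,550.
The insurer covers the remainder: $48,500 − $16,550 = $31,950.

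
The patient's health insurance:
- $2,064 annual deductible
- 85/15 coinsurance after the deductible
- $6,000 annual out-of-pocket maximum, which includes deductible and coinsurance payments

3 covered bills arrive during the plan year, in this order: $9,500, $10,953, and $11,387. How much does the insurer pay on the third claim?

Claim 1 ($9,500): $2,064 to deductible, leaving $7,436; coinsurance $7,436 × 15% = $1,115.40. Patient pays $3,179.40; OOP now $3,179.40. Insurer: $9,500 − $3,179.40 = $6,320.60.
Claim 2 ($10,953): 15% coinsurance on $10,953 = $1,642.95. Patient owes $1,642.95 (running OOP $4,822.35). Plan pays $10,953 − $1,642.95 = $9,310.05.
Claim 3 ($11,387): deductible met; 15% of $11,387 = $1,708.05. OOP would hit $6,530.40 > $6,000, so the cap limits the patient to $6,000 − $4,822.35 = $1,177.65. Insurer: $11,387 − $1,177.65 = $10,209.35.

$10,209.35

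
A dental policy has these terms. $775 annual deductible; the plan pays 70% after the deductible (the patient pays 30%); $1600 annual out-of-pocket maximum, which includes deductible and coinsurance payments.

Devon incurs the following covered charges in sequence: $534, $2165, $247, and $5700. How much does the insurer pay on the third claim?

Claim 1 ($534): fully absorbed by the deductible. Cost to patient: $534. OOP to date $534. Insurer: $534 − $534 = $0.
Claim 2 ($2165): $241 to deductible, leaving $1924; 30% of $1924 = $577.20. Cost to patient: $818.20. OOP to date $1352.20. Plan pays $2165 − $818.20 = $1346.80.
Claim 3 ($247): deductible already satisfied, so patient's share is 30% × $247 = $74.10. Patient owes $74.10 (running OOP $1426.30). Plan pays $247 − $74.10 = $172.90.

$172.90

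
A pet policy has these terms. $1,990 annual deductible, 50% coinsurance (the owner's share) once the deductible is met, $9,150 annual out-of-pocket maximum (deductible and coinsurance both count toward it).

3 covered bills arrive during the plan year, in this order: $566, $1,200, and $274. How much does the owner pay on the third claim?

$249

#1 ($566): all of it applies to the deductible. Cost to owner: $566. OOP to date $566.
#2 ($1,200): entire amount goes to the deductible. Owner owes $1,200 (running OOP $1,766).
#3 ($274): $224 to deductible, leaving $50; 50% of $50 = $25. Owner owes $249 (running OOP $2,015).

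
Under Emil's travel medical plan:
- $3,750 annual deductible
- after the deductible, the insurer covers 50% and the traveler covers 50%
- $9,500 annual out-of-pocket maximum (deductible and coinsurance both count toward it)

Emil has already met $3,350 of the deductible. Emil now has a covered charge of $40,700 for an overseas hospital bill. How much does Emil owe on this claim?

$6,150

Remaining deductible: $3,750 − $3,350 = $400.
After the $400 deductible portion, $40,700 − $400 = $40,300 is subject to coinsurance.
50% of $40,300 = $20,150 falls to the traveler.
So the traveler owes $400 + $20,150 = $20,550 before any cap.
Year-to-date out-of-pocket would reach $3,350 + $20,550 = $23,900, above the $9,500 maximum, so the traveler pays only $9,500 − $3,350 = $6,150.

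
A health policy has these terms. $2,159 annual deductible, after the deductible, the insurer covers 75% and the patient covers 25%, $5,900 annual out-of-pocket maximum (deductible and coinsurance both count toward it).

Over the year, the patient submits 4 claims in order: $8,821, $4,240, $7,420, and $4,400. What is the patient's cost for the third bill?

$1,015.50

Claim 1 ($8,821): $2,159 to deductible, leaving $6,662; 25% of $6,662 = $1,665.50. Patient owes $3,824.50 (running OOP $3,824.50).
Claim 2 ($4,240): 25% coinsurance on $4,240 = $1,060. Patient pays $1,060; OOP now $4,884.50.
Claim 3 ($7,420): deductible met; 25% of $7,420 = $1,855. OOP would hit $6,739.50 > $5,900, so the cap limits the patient to $5,900 − $4,884.50 = $1,015.50.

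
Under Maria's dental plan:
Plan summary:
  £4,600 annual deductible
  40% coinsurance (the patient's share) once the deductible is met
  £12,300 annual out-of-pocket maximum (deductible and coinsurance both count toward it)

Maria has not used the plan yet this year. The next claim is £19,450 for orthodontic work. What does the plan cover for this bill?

£8,910

Deductible not yet touched, so the first £4,600 of the bill goes to the deductible.
After the £4,600 deductible portion, £19,450 − £4,600 = £14,850 is subject to coinsurance.
Patient's 40% share of £14,850 is £5,940.
Patient responsibility before any cap: £4,600 + £5,940 = £10,540.
Cumulative spending £0 + £10,540 = £10,540 stays under the £12,300 maximum.
The insurer covers the remainder: £19,450 − £10,540 = £8,910.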